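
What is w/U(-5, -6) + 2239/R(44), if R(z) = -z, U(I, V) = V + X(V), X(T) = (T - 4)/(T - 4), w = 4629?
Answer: -214871/220 ≈ -976.69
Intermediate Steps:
X(T) = 1 (X(T) = (-4 + T)/(-4 + T) = 1)
U(I, V) = 1 + V (U(I, V) = V + 1 = 1 + V)
w/U(-5, -6) + 2239/R(44) = 4629/(1 - 6) + 2239/((-1*44)) = 4629/(-5) + 2239/(-44) = 4629*(-1/5) + 2239*(-1/44) = -4629/5 - 2239/44 = -214871/220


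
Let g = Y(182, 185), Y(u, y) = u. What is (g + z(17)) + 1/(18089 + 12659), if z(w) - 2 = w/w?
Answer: 5688381/30748 ≈ 185.00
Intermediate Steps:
z(w) = 3 (z(w) = 2 + w/w = 2 + 1 = 3)
g = 182
(g + z(17)) + 1/(18089 + 12659) = (182 + 3) + 1/(18089 + 12659) = 185 + 1/30748 = 5688381/30748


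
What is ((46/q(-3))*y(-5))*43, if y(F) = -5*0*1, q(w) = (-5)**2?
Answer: 0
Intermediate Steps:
q(w) = 25
y(F) = 0 (y(F) = 0*1 = 0)
((46/q(-3))*y(-5))*43 = ((46/25)*0)*43 = 0*43 = 0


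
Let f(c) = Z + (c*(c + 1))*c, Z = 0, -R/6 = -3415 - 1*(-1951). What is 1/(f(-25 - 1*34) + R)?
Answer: -1/193114 ≈ -5.1783e-6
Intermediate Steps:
R = 8784 (R = -6*(-3415 - 1*(-1951)) = -6*(-3415 + 1951) = -6*(-1464) = 8784)
f(c) = c**2*(1 + c) (f(c) = 0 + (c*(c + 1))*c = 0 + (c*(1 + c))*c = 0 + c**2*(1 + c) = c**2*(1 + c))
1/(f(-25 - 1*34) + R) = 1/((-25 - 1*34)**2*(1 + (-25 - 1*34)) + 8784) = 1/((-25 - 34)**2*(1 + (-25 - 34)) + 8784) = 1/((-59)**2*(1 - 59) + 8784) = 1/(3481*(-58) + 8784) = 1/(-201898 + 8784) = 1/(-193114) = -1/193114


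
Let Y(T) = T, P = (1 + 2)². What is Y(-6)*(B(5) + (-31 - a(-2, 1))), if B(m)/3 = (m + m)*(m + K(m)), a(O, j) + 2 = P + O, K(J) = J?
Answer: -1584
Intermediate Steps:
P = 9 (P = 3² = 9)
a(O, j) = 7 + O (a(O, j) = -2 + (9 + O) = 7 + O)
B(m) = 12*m² (B(m) = 3*((m + m)*(m + m)) = 3*((2*m)*(2*m)) = 3*(4*m²) = 12*m²)
Y(-6)*(B(5) + (-31 - a(-2, 1))) = -6*(12*5² + (-31 - (7 - 2))) = -6*(12*25 + (-31 - 1*5)) = -6*(300 + (-31 - 5)) = -6*(300 - 36) = -6*264 = -1584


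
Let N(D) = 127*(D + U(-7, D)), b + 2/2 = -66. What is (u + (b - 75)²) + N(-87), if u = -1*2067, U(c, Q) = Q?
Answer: -4001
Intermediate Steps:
b = -67 (b = -1 - 66 = -67)
u = -2067
N(D) = 254*D (N(D) = 127*(D + D) = 127*(2*D) = 254*D)
(u + (b - 75)²) + N(-87) = (-2067 + (-67 - 75)²) + 254*(-87) = (-2067 + (-142)²) - 22098 = (-2067 + 20164) - 22098 = 18097 - 22098 = -4001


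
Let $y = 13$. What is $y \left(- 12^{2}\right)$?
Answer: $-1872$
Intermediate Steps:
$y \left(- 12^{2}\right) = 13 \left(- 12^{2}\right) = 13 \left(\left(-1\right) 144\right) = 13 \left(-144\right) = -1872$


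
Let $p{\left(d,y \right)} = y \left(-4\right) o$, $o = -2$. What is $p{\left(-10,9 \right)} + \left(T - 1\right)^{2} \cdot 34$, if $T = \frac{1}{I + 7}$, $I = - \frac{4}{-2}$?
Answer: $\frac{8008}{81} \approx 98.864$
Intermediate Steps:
$I = 2$ ($I = \left(-4\right) \left(- \frac{1}{2}\right) = 2$)
$p{\left(d,y \right)} = 8 y$ ($p{\left(d,y \right)} = y \left(-4\right) \left(-2\right) = - 4 y \left(-2\right) = 8 y$)
$T = \frac{1}{9}$ ($T = \frac{1}{2 + 7} = \frac{1}{9} \approx 0.11111$)
$p{\left(-10,9 \right)} + \left(T - 1\right)^{2} \cdot 34 = 8 \cdot 9 + \left(\frac{1}{9} - 1\right)^{2} \cdot 34 = 72 + \left(- \frac{8}{9}\right)^{2} \cdot 34 = 72 + \frac{64}{81} \cdot 34 = 72 + \frac{2176}{81} = \frac{8008}{81}$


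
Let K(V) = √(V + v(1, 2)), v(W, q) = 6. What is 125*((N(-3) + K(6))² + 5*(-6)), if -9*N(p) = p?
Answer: -20125/9 + 500*√3/3 ≈ -1947.4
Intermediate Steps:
N(p) = -p/9
K(V) = √(6 + V) (K(V) = √(V + 6) = √(6 + V))
125*((N(-3) + K(6))² + 5*(-6)) = 125*((-⅑*(-3) + √(6 + 6))² + 5*(-6)) = 125*((⅓ + √12)² - 30) = 125*((⅓ + 2*√3)² - 30) = 125*(-30 + (⅓ + 2*√3)²) = -3750 + 125*(⅓ + 2*√3)²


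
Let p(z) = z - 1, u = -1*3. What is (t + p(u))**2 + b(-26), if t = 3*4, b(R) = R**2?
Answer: 740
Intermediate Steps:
u = -3
p(z) = -1 + z
t = 12
(t + p(u))**2 + b(-26) = (12 + (-1 - 3))**2 + (-26)**2 = (12 - 4)**2 + 676 = 8**2 + 676 = 64 + 676 = 740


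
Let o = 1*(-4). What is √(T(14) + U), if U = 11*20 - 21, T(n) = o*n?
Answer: √143 ≈ 11.958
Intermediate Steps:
o = -4
T(n) = -4*n
U = 199 (U = 220 - 21 = 199)
√(T(14) + U) = √(-4*14 + 199) = √(-56 + 199) = √143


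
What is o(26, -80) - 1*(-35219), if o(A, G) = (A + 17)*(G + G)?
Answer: 28339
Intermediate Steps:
o(A, G) = 2*G*(17 + A) (o(A, G) = (17 + A)*(2*G) = 2*G*(17 + A))
o(26, -80) - 1*(-35219) = 2*(-80)*(17 + 26) - 1*(-35219) = 2*(-80)*43 + 35219 = -6880 + 35219 = 28339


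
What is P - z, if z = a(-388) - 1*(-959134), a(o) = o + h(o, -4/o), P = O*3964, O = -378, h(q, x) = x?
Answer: -238342387/97 ≈ -2.4571e+6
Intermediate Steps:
P = -1498392 (P = -378*3964 = -1498392)
a(o) = o - 4/o
z = 92998363/97 (z = (-388 - 4/(-388)) - 1*(-959134) = (-388 - 4*(-1/388)) + 959134 = (-388 + 1/97) + 959134 = -37635/97 + 959134 = 92998363/97 ≈ 9.5875e+5)
P - z = -1498392 - 1*92998363/97 = -1498392 - 92998363/97 = -238342387/97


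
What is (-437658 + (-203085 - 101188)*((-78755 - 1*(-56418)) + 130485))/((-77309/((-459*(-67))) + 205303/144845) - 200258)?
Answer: 73290668938713911835/446018890528238 ≈ 1.6432e+5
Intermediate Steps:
(-437658 + (-203085 - 101188)*((-78755 - 1*(-56418)) + 130485))/((-77309/((-459*(-67))) + 205303/144845) - 200258) = (-437658 - 304273*((-78755 + 56418) + 130485))/((-77309/30753 + 205303*(1/144845)) - 200258) = (-437658 - 304273*(-22337 + 130485))/((-77309*1/30753 + 205303/144845) - 200258) = (-437658 - 304273*108148)/((-77309/30753 + 205303/144845) - 200258) = (-437658 - 32906516404)/(-4884138946/4454418285 - 200258) = -32906954062/(-892037781056476/4454418285) = -32906954062*(-4454418285/892037781056476) = 73290668938713911835/446018890528238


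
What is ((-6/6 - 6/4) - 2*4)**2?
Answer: 441/4 ≈ 110.25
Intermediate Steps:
((-6/6 - 6/4) - 2*4)**2 = ((-6*1/6 - 6*1/4) - 8)**2 = ((-1 - 3/2) - 8)**2 = (-5/2 - 8)**2 = (-21/2)**2 = 441/4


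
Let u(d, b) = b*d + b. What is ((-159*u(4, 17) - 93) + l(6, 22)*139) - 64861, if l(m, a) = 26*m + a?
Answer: -53727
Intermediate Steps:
u(d, b) = b + b*d
l(m, a) = a + 26*m
((-159*u(4, 17) - 93) + l(6, 22)*139) - 64861 = ((-2703*(1 + 4) - 93) + (22 + 26*6)*139) - 64861 = ((-2703*5 - 93) + (22 + 156)*139) - 64861 = ((-159*85 - 93) + 178*139) - 64861 = ((-13515 - 93) + 24742) - 64861 = (-13608 + 24742) - 64861 = 11134 - 64861 = -53727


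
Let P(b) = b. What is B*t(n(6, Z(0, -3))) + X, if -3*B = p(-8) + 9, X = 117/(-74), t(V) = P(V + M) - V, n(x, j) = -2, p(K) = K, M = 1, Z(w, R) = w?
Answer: -425/222 ≈ -1.9144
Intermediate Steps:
t(V) = 1 (t(V) = (V + 1) - V = (1 + V) - V = 1)
X = -117/74 (X = 117*(-1/74) = -117/74 ≈ -1.5811)
B = -1/3 (B = -(-8 + 9)/3 = -1/3*1 = -1/3 ≈ -0.33333)
B*t(n(6, Z(0, -3))) + X = -1/3*1 - 117/74 = -1/3 - 117/74 = -425/222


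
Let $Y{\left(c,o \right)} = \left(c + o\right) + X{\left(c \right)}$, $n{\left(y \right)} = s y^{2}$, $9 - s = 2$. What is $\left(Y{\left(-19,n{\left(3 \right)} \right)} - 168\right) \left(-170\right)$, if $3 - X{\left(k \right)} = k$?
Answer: $17340$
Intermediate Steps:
$s = 7$ ($s = 9 - 2 = 7$)
$X{\left(k \right)} = 3 - k$
$n{\left(y \right)} = 7 y^{2}$
$Y{\left(c,o \right)} = 3 + o$ ($Y{\left(c,o \right)} = \left(c + o\right) - \left(-3 + c\right) = 3 + o$)
$\left(Y{\left(-19,n{\left(3 \right)} \right)} - 168\right) \left(-170\right) = \left(\left(3 + 7 \cdot 3^{2}\right) - 168\right) \left(-170\right) = \left(\left(3 + 7 \cdot 9\right) - 168\right) \left(-170\right) = \left(\left(3 + 63\right) - 168\right) \left(-170\right) = \left(66 - 168\right) \left(-170\right) = \left(-102\right) \left(-170\right) = 17340$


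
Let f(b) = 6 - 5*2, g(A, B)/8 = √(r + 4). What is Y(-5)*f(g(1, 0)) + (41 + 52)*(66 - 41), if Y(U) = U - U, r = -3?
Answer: 2325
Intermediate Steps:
g(A, B) = 8 (g(A, B) = 8*√(-3 + 4) = 8*√1 = 8*1 = 8)
f(b) = -4 (f(b) = 6 - 10 = -4)
Y(U) = 0
Y(-5)*f(g(1, 0)) + (41 + 52)*(66 - 41) = 0*(-4) + (41 + 52)*(66 - 41) = 0 + 93*25 = 0 + 2325 = 2325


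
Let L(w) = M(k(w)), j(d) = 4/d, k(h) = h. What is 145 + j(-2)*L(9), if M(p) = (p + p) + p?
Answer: 91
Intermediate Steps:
M(p) = 3*p (M(p) = 2*p + p = 3*p)
L(w) = 3*w
145 + j(-2)*L(9) = 145 + (4/(-2))*(3*9) = 145 + (4*(-½))*27 = 145 - 2*27 = 145 - 54 = 91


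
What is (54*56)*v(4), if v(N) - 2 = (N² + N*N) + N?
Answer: 114912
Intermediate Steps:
v(N) = 2 + N + 2*N² (v(N) = 2 + ((N² + N*N) + N) = 2 + ((N² + N²) + N) = 2 + (2*N² + N) = 2 + (N + 2*N²) = 2 + N + 2*N²)
(54*56)*v(4) = (54*56)*(2 + 4 + 2*4²) = 3024*(2 + 4 + 2*16) = 3024*(2 + 4 + 32) = 3024*38 = 114912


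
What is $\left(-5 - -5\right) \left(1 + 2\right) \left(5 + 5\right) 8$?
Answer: $0$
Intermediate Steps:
$\left(-5 - -5\right) \left(1 + 2\right) \left(5 + 5\right) 8 = \left(-5 + 5\right) 3 \cdot 10 \cdot 8 = 0 \cdot 30 \cdot 8 = 0 \cdot 8 = 0$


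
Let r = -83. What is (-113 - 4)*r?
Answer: 9711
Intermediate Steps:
(-113 - 4)*r = (-113 - 4)*(-83) = -117*(-83) = 9711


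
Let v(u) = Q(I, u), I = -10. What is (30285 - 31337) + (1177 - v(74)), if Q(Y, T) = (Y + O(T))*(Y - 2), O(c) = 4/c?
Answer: 209/37 ≈ 5.6487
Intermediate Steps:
Q(Y, T) = (-2 + Y)*(Y + 4/T) (Q(Y, T) = (Y + 4/T)*(Y - 2) = (Y + 4/T)*(-2 + Y) = (-2 + Y)*(Y + 4/T))
v(u) = (-48 + 120*u)/u (v(u) = (-8 + 4*(-10) + u*(-10)*(-2 - 10))/u = (-8 - 40 + u*(-10)*(-12))/u = (-8 - 40 + 120*u)/u = (-48 + 120*u)/u)
(30285 - 31337) + (1177 - v(74)) = (30285 - 31337) + (1177 - (120 - 48/74)) = -1052 + (1177 - (120 - 48*1/74)) = -1052 + (1177 - (120 - 24/37)) = -1052 + (1177 - 1*4416/37) = -1052 + (1177 - 4416/37) = -1052 + 39133/37 = 209/37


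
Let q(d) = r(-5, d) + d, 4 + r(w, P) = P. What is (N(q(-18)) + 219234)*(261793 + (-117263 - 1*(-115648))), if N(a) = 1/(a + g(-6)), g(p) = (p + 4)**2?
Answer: 342239138549/6 ≈ 5.7040e+10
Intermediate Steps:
r(w, P) = -4 + P
q(d) = -4 + 2*d (q(d) = (-4 + d) + d = -4 + 2*d)
g(p) = (4 + p)**2
N(a) = 1/(4 + a) (N(a) = 1/(a + (4 - 6)**2) = 1/(a + (-2)**2) = 1/(a + 4) = 1/(4 + a))
(N(q(-18)) + 219234)*(261793 + (-117263 - 1*(-115648))) = (1/(4 + (-4 + 2*(-18))) + 219234)*(261793 + (-117263 - 1*(-115648))) = (1/(4 + (-4 - 36)) + 219234)*(261793 + (-117263 + 115648)) = (1/(4 - 40) + 219234)*(261793 - 1615) = (1/(-36) + 219234)*260178 = (-1/36 + 219234)*260178 = (7892423/36)*260178 = 342239138549/6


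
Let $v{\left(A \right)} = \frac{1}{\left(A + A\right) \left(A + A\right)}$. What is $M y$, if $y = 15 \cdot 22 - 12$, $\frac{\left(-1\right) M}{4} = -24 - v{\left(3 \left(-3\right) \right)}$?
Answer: $\frac{824362}{27} \approx 30532.0$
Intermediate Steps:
$v{\left(A \right)} = \frac{1}{4 A^{2}}$ ($v{\left(A \right)} = \frac{1}{2 A 2 A} = \frac{1}{4 A^{2}}$)
$M = \frac{7777}{81}$ ($M = - 4 \left(-24 - \frac{1}{4 \cdot 81}\right) = - 4 \left(-24 - \frac{1}{4} \cdot \frac{1}{81}\right) = - 4 \left(-24 - \frac{1}{324}\right) = \left(-4\right) \left(- \frac{7777}{324}\right) = \frac{7777}{81} \approx 96.012$)
$y = 318$ ($y = 330 - 12 = 318$)
$M y = \frac{7777}{81} \cdot 318 = \frac{824362}{27}$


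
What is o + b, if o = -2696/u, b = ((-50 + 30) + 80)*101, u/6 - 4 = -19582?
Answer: 177964694/29367 ≈ 6060.0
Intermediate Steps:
u = -117468 (u = 24 + 6*(-19582) = 24 - 117492 = -117468)
b = 6060 (b = (-20 + 80)*101 = 60*101 = 6060)
o = 674/29367 (o = -2696/(-117468) = -2696*(-1/117468) = 674/29367 ≈ 0.022951)
o + b = 674/29367 + 6060 = 177964694/29367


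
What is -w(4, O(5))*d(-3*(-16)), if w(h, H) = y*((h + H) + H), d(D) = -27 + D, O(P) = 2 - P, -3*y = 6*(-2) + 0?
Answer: 168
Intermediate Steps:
y = 4 (y = -(6*(-2) + 0)/3 = -(-12 + 0)/3 = -⅓*(-12) = 4)
w(h, H) = 4*h + 8*H (w(h, H) = 4*((h + H) + H) = 4*((H + h) + H) = 4*(h + 2*H) = 4*h + 8*H)
-w(4, O(5))*d(-3*(-16)) = -(4*4 + 8*(2 - 1*5))*(-27 - 3*(-16)) = -(16 + 8*(2 - 5))*(-27 + 48) = -(16 + 8*(-3))*21 = -(16 - 24)*21 = -(-8)*21 = -1*(-168) = 168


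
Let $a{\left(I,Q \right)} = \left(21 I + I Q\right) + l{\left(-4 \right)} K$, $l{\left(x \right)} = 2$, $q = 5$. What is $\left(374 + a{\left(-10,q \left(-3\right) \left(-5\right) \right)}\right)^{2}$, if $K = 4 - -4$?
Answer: $324900$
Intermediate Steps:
$K = 8$ ($K = 4 + 4 = 8$)
$a{\left(I,Q \right)} = 16 + 21 I + I Q$ ($a{\left(I,Q \right)} = \left(21 I + I Q\right) + 2 \cdot 8 = \left(21 I + I Q\right) + 16 = 16 + 21 I + I Q$)
$\left(374 + a{\left(-10,q \left(-3\right) \left(-5\right) \right)}\right)^{2} = \left(374 + \left(16 + 21 \left(-10\right) - 10 \cdot 5 \left(-3\right) \left(-5\right)\right)\right)^{2} = \left(374 - \left(194 + 10 \left(-15\right) \left(-5\right)\right)\right)^{2} = \left(374 - 944\right)^{2} = \left(-570\right)^{2} = 324900$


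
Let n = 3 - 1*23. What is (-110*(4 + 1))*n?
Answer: 11000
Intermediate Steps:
n = -20 (n = 3 - 23 = -20)
(-110*(4 + 1))*n = -110*(4 + 1)*(-20) = -110*5*(-20) = -22*25*(-20) = -550*(-20) = 11000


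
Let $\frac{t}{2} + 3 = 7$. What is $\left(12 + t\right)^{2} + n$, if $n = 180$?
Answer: $580$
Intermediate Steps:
$t = 8$ ($t = -6 + 2 \cdot 7 = -6 + 14 = 8$)
$\left(12 + t\right)^{2} + n = \left(12 + 8\right)^{2} + 180 = 20^{2} + 180 = 400 + 180 = 580$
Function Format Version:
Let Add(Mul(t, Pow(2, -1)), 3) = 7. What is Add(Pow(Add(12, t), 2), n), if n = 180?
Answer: 580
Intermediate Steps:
t = 8 (t = Add(-6, Mul(2, 7)) = Add(-6, 14) = 8)
Add(Pow(Add(12, t), 2), n) = Add(Pow(Add(12, 8), 2), 180) = Add(Pow(20, 2), 180) = Add(400, 180) = 580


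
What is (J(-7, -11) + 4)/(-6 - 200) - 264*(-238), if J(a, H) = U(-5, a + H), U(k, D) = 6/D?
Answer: 38830165/618 ≈ 62832.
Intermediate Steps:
J(a, H) = 6/(H + a) (J(a, H) = 6/(a + H) = 6/(H + a))
(J(-7, -11) + 4)/(-6 - 200) - 264*(-238) = (6/(-11 - 7) + 4)/(-6 - 200) - 264*(-238) = (6/(-18) + 4)/(-206) + 62832 = (6*(-1/18) + 4)*(-1/206) + 62832 = (-⅓ + 4)*(-1/206) + 62832 = (11/3)*(-1/206) + 62832 = -11/618 + 62832 = 38830165/618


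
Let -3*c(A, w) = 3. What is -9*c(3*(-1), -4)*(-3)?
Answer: -27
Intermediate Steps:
c(A, w) = -1 (c(A, w) = -1/3*3 = -1)
-9*c(3*(-1), -4)*(-3) = -9*(-1)*(-3) = 9*(-3) = -27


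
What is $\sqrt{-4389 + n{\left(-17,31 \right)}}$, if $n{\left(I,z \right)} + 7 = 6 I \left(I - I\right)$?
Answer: $2 i \sqrt{1099} \approx 66.302 i$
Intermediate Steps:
$n{\left(I,z \right)} = -7$ ($n{\left(I,z \right)} = -7 + 6 I \left(I - I\right) = -7 + 6 I 0 = -7 + 0 = -7$)
$\sqrt{-4389 + n{\left(-17,31 \right)}} = \sqrt{-4389 - 7} = \sqrt{-4396} = 2 i \sqrt{1099}$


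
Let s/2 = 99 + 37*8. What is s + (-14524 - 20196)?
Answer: -33930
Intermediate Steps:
s = 790 (s = 2*(99 + 37*8) = 2*(99 + 296) = 2*395 = 790)
s + (-14524 - 20196) = 790 + (-14524 - 20196) = 790 - 34720 = -33930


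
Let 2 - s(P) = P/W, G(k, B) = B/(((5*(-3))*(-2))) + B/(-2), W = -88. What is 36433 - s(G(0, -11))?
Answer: 4371713/120 ≈ 36431.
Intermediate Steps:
G(k, B) = -7*B/15 (G(k, B) = B/((-15*(-2))) + B*(-1/2) = B/30 - B/2 = -7*B/15)
s(P) = 2 + P/88 (s(P) = 2 - P/(-88) = 2 - P*(-1)/88 = 2 - (-1)*P/88 = 2 + P/88)
36433 - s(G(0, -11)) = 36433 - (2 + (-7/15*(-11))/88) = 36433 - (2 + (1/88)*(77/15)) = 36433 - (2 + 7/120) = 36433 - 1*247/120 = 36433 - 247/120 = 4371713/120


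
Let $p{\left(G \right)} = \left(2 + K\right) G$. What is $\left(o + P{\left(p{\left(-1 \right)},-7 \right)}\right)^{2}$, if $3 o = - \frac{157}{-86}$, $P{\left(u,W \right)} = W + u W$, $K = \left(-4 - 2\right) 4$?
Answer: $\frac{1712387161}{66564} \approx 25725.0$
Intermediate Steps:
$K = -24$ ($K = \left(-6\right) 4 = -24$)
$p{\left(G \right)} = - 22 G$ ($p{\left(G \right)} = \left(2 - 24\right) G = - 22 G$)
$P{\left(u,W \right)} = W + W u$
$o = \frac{157}{258}$ ($o = \frac{\left(-157\right) \frac{1}{-86}}{3} = \frac{\left(-157\right) \left(- \frac{1}{86}\right)}{3} = \frac{1}{3} \cdot \frac{157}{86} = \frac{157}{258} \approx 0.60853$)
$\left(o + P{\left(p{\left(-1 \right)},-7 \right)}\right)^{2} = \left(\frac{157}{258} - 7 \left(1 - -22\right)\right)^{2} = \left(\frac{157}{258} - 7 \left(1 + 22\right)\right)^{2} = \left(\frac{157}{258} - 161\right)^{2} = \left(- \frac{41381}{258}\right)^{2} = \frac{1712387161}{66564}$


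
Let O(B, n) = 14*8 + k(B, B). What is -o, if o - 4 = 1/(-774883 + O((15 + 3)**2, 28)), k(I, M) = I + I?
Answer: -3096491/774123 ≈ -4.0000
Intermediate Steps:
k(I, M) = 2*I
O(B, n) = 112 + 2*B (O(B, n) = 14*8 + 2*B = 112 + 2*B)
o = 3096491/774123 (o = 4 + 1/(-774883 + (112 + 2*(15 + 3)**2)) = 4 + 1/(-774883 + (112 + 2*18**2)) = 4 + 1/(-774883 + (112 + 2*324)) = 4 + 1/(-774883 + (112 + 648)) = 4 + 1/(-774883 + 760) = 4 + 1/(-774123) = 4 - 1/774123 = 3096491/774123 ≈ 4.0000)
-o = -1*3096491/774123 = -3096491/774123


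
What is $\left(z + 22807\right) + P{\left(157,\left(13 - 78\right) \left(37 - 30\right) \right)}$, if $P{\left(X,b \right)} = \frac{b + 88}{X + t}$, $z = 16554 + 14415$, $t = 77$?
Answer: $\frac{12583217}{234} \approx 53774.0$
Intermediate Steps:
$z = 30969$
$P{\left(X,b \right)} = \frac{88 + b}{77 + X}$ ($P{\left(X,b \right)} = \frac{b + 88}{X + 77} = \frac{88 + b}{77 + X}$)
$\left(z + 22807\right) + P{\left(157,\left(13 - 78\right) \left(37 - 30\right) \right)} = \left(30969 + 22807\right) + \frac{88 + \left(13 - 78\right) \left(37 - 30\right)}{77 + 157} = 53776 + \frac{88 - 455}{234} = 53776 + \frac{1}{234} \left(-367\right) = 53776 - \frac{367}{234} = \frac{12583217}{234}$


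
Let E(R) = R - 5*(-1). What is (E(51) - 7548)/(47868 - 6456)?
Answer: -1873/10353 ≈ -0.18091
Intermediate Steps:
E(R) = 5 + R (E(R) = R + 5 = 5 + R)
(E(51) - 7548)/(47868 - 6456) = ((5 + 51) - 7548)/(47868 - 6456) = (56 - 7548)/41412 = -7492*1/41412 = -1873/10353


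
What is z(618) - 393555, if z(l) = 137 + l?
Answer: -392800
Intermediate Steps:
z(618) - 393555 = (137 + 618) - 393555 = 755 - 393555 = -392800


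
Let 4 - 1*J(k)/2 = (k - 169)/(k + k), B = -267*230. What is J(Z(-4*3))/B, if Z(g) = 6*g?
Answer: -67/884304 ≈ -7.5766e-5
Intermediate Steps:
B = -61410
J(k) = 8 - (-169 + k)/k (J(k) = 8 - 2*(k - 169)/(k + k) = 8 - 2*(-169 + k)/(2*k) = 8 - 2*(-169 + k)*1/(2*k) = 8 - (-169 + k)/k)
J(Z(-4*3))/B = (7 + 169/((6*(-4*3))))/(-61410) = (7 + 169/((6*(-12))))*(-1/61410) = (7 + 169/(-72))*(-1/61410) = (7 + 169*(-1/72))*(-1/61410) = (7 - 169/72)*(-1/61410) = (335/72)*(-1/61410) = -67/884304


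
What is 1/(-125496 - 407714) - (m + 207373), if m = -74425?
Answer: -70889203081/533210 ≈ -1.3295e+5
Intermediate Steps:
1/(-125496 - 407714) - (m + 207373) = 1/(-125496 - 407714) - (-74425 + 207373) = 1/(-533210) - 1*132948 = -1/533210 - 132948 = -70889203081/533210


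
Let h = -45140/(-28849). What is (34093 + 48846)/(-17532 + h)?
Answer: -2392707211/505735528 ≈ -4.7311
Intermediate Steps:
h = 45140/28849 (h = -45140*(-1/28849) = 45140/28849 ≈ 1.5647)
(34093 + 48846)/(-17532 + h) = (34093 + 48846)/(-17532 + 45140/28849) = 82939/(-505735528/28849) = 82939*(-28849/505735528) = -2392707211/505735528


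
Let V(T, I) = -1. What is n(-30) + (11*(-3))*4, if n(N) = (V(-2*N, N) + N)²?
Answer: 829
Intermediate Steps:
n(N) = (-1 + N)²
n(-30) + (11*(-3))*4 = (-1 - 30)² + (11*(-3))*4 = (-31)² - 33*4 = 961 - 132 = 829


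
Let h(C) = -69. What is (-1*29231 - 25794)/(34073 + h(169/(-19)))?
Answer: -55025/34004 ≈ -1.6182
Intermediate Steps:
(-1*29231 - 25794)/(34073 + h(169/(-19))) = (-1*29231 - 25794)/(34073 - 69) = (-29231 - 25794)/34004 = -55025*1/34004 = -55025/34004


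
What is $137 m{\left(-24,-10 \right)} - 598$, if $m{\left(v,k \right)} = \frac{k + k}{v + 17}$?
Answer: $- \frac{1446}{7} \approx -206.57$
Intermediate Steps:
$m{\left(v,k \right)} = \frac{2 k}{17 + v}$
$137 m{\left(-24,-10 \right)} - 598 = 137 \cdot 2 \left(-10\right) \frac{1}{17 - 24} - 598 = 137 \cdot 2 \left(-10\right) \frac{1}{-7} - 598 = 137 \cdot 2 \left(-10\right) \left(- \frac{1}{7}\right) - 598 = 137 \cdot \frac{20}{7} - 598 = \frac{2740}{7} - 598 = - \frac{1446}{7}$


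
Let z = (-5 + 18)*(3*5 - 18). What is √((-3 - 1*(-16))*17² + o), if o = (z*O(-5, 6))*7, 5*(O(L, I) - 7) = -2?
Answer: 4*√3055/5 ≈ 44.218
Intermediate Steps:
O(L, I) = 33/5 (O(L, I) = 7 + (⅕)*(-2) = 7 - ⅖ = 33/5)
z = -39 (z = 13*(15 - 18) = 13*(-3) = -39)
o = -9009/5 (o = -39*33/5*7 = -1287/5*7 = -9009/5 ≈ -1801.8)
√((-3 - 1*(-16))*17² + o) = √((-3 - 1*(-16))*17² - 9009/5) = √((-3 + 16)*289 - 9009/5) = √(13*289 - 9009/5) = √(3757 - 9009/5) = √(9776/5) = 4*√3055/5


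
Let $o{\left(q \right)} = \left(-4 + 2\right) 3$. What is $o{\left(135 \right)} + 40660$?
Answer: $40654$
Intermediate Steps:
$o{\left(q \right)} = -6$ ($o{\left(q \right)} = \left(-2\right) 3 = -6$)
$o{\left(135 \right)} + 40660 = -6 + 40660 = 40654$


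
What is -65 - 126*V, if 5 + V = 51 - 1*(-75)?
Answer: -15311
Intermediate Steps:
V = 121 (V = -5 + (51 - 1*(-75)) = -5 + (51 + 75) = -5 + 126 = 121)
-65 - 126*V = -65 - 126*121 = -65 - 15246 = -15311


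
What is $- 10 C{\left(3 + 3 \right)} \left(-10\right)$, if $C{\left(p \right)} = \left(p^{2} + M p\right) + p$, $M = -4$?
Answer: $1800$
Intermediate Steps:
$C{\left(p \right)} = p^{2} - 3 p$ ($C{\left(p \right)} = \left(p^{2} - 4 p\right) + p = p^{2} - 3 p$)
$- 10 C{\left(3 + 3 \right)} \left(-10\right) = - 10 \left(3 + 3\right) \left(-3 + \left(3 + 3\right)\right) \left(-10\right) = - 10 \cdot 6 \left(-3 + 6\right) \left(-10\right) = - 10 \cdot 6 \cdot 3 \left(-10\right) = \left(-10\right) 18 \left(-10\right) = \left(-180\right) \left(-10\right) = 1800$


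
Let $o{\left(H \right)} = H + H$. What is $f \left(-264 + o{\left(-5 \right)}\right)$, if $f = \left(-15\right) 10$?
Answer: $41100$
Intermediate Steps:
$o{\left(H \right)} = 2 H$
$f = -150$
$f \left(-264 + o{\left(-5 \right)}\right) = - 150 \left(-264 + 2 \left(-5\right)\right) = - 150 \left(-264 - 10\right) = \left(-150\right) \left(-274\right) = 41100$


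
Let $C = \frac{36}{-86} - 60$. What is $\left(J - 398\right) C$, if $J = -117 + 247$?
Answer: $\frac{696264}{43} \approx 16192.0$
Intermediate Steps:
$J = 130$
$C = - \frac{2598}{43}$ ($C = 36 \left(- \frac{1}{86}\right) - 60 = - \frac{18}{43} - 60 = - \frac{2598}{43} \approx -60.419$)
$\left(J - 398\right) C = \left(130 - 398\right) \left(- \frac{2598}{43}\right) = \left(-268\right) \left(- \frac{2598}{43}\right) = \frac{696264}{43}$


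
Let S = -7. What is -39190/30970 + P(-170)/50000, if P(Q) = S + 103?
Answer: -12228293/9678125 ≈ -1.2635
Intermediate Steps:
P(Q) = 96 (P(Q) = -7 + 103 = 96)
-39190/30970 + P(-170)/50000 = -39190/30970 + 96/50000 = -39190*1/30970 + 96*(1/50000) = -3919/3097 + 6/3125 = -12228293/9678125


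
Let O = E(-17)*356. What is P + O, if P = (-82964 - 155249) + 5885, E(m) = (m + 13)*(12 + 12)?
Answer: -266504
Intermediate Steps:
E(m) = 312 + 24*m (E(m) = (13 + m)*24 = 312 + 24*m)
O = -34176 (O = (312 + 24*(-17))*356 = (312 - 408)*356 = -96*356 = -34176)
P = -232328 (P = -238213 + 5885 = -232328)
P + O = -232328 - 34176 = -266504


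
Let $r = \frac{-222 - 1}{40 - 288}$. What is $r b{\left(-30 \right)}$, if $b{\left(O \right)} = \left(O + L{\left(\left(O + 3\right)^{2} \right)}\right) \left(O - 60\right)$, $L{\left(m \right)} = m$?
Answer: $- \frac{7014465}{124} \approx -56568.0$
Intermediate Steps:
$b{\left(O \right)} = \left(-60 + O\right) \left(O + \left(3 + O\right)^{2}\right)$ ($b{\left(O \right)} = \left(O + \left(O + 3\right)^{2}\right) \left(O - 60\right) = \left(O + \left(3 + O\right)^{2}\right) \left(-60 + O\right) = \left(-60 + O\right) \left(O + \left(3 + O\right)^{2}\right)$)
$r = \frac{223}{248}$ ($r = - \frac{223}{-248} = \left(-223\right) \left(- \frac{1}{248}\right) = \frac{223}{248} \approx 0.89919$)
$r b{\left(-30 \right)} = \frac{223 \left(-540 + \left(-30\right)^{3} - -12330 - 53 \left(-30\right)^{2}\right)}{248} = \frac{223 \left(-540 - 27000 + 12330 - 47700\right)}{248} = \frac{223}{248} \left(-62910\right) = - \frac{7014465}{124}$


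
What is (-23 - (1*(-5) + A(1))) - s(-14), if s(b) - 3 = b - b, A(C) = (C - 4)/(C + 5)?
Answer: -41/2 ≈ -20.500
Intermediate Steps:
A(C) = (-4 + C)/(5 + C)
s(b) = 3 (s(b) = 3 + (b - b) = 3 + 0 = 3)
(-23 - (1*(-5) + A(1))) - s(-14) = (-23 - (1*(-5) + (-4 + 1)/(5 + 1))) - 1*3 = (-23 - (-5 - 3/6)) - 3 = (-23 - (-5 + (1/6)*(-3))) - 3 = (-23 - (-5 - 1/2)) - 3 = (-23 - 1*(-11/2)) - 3 = (-23 + 11/2) - 3 = -35/2 - 3 = -41/2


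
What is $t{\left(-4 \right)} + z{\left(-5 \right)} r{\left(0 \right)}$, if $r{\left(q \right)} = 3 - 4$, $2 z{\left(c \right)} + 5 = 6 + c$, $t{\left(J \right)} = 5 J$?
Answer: $-18$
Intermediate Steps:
$z{\left(c \right)} = \frac{1}{2} + \frac{c}{2}$ ($z{\left(c \right)} = - \frac{5}{2} + \frac{6 + c}{2} = - \frac{5}{2} + \left(3 + \frac{c}{2}\right) = \frac{1}{2} + \frac{c}{2}$)
$r{\left(q \right)} = -1$
$t{\left(-4 \right)} + z{\left(-5 \right)} r{\left(0 \right)} = 5 \left(-4\right) + \left(\frac{1}{2} + \frac{1}{2} \left(-5\right)\right) \left(-1\right) = -20 + \left(\frac{1}{2} - \frac{5}{2}\right) \left(-1\right) = -20 - -2 = -20 + 2 = -18$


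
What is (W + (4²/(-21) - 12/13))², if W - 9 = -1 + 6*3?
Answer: 44063044/74529 ≈ 591.22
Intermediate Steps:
W = 26 (W = 9 + (-1 + 6*3) = 9 + (-1 + 18) = 9 + 17 = 26)
(W + (4²/(-21) - 12/13))² = (26 + (4²/(-21) - 12/13))² = (26 + (16*(-1/21) - 12*1/13))² = (26 + (-16/21 - 12/13))² = (26 - 460/273)² = (6638/273)² = 44063044/74529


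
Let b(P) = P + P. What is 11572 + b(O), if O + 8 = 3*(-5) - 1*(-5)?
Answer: 11536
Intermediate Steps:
O = -18 (O = -8 + (3*(-5) - 1*(-5)) = -8 + (-15 + 5) = -8 - 10 = -18)
b(P) = 2*P
11572 + b(O) = 11572 + 2*(-18) = 11572 - 36 = 11536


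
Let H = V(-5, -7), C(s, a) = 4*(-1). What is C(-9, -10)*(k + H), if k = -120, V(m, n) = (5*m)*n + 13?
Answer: -272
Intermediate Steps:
V(m, n) = 13 + 5*m*n (V(m, n) = 5*m*n + 13 = 13 + 5*m*n)
C(s, a) = -4
H = 188 (H = 13 + 5*(-5)*(-7) = 13 + 175 = 188)
C(-9, -10)*(k + H) = -4*(-120 + 188) = -4*68 = -272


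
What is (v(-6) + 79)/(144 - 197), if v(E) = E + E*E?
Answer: -109/53 ≈ -2.0566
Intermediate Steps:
v(E) = E + E**2
(v(-6) + 79)/(144 - 197) = (-6*(1 - 6) + 79)/(144 - 197) = (-6*(-5) + 79)/(-53) = (30 + 79)*(-1/53) = 109*(-1/53) = -109/53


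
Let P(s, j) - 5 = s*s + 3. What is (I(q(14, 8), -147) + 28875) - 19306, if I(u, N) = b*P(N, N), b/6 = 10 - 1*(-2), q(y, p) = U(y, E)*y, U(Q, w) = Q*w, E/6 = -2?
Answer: 1565993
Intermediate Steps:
E = -12 (E = 6*(-2) = -12)
P(s, j) = 8 + s**2 (P(s, j) = 5 + (s*s + 3) = 5 + (s**2 + 3) = 5 + (3 + s**2) = 8 + s**2)
q(y, p) = -12*y**2 (q(y, p) = (y*(-12))*y = (-12*y)*y = -12*y**2)
b = 72 (b = 6*(10 - 1*(-2)) = 6*(10 + 2) = 6*12 = 72)
I(u, N) = 576 + 72*N**2 (I(u, N) = 72*(8 + N**2) = 576 + 72*N**2)
(I(q(14, 8), -147) + 28875) - 19306 = ((576 + 72*(-147)**2) + 28875) - 19306 = ((576 + 72*21609) + 28875) - 19306 = ((576 + 1555848) + 28875) - 19306 = (1556424 + 28875) - 19306 = 1585299 - 19306 = 1565993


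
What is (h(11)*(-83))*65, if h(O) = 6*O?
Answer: -356070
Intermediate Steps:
(h(11)*(-83))*65 = ((6*11)*(-83))*65 = (66*(-83))*65 = -5478*65 = -356070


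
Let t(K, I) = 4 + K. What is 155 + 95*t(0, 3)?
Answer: 535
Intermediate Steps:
155 + 95*t(0, 3) = 155 + 95*(4 + 0) = 155 + 95*4 = 155 + 380 = 535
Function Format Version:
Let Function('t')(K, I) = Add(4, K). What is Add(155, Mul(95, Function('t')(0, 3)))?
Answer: 535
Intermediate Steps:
Add(155, Mul(95, Function('t')(0, 3))) = Add(155, Mul(95, Add(4, 0))) = Add(155, Mul(95, 4)) = Add(155, 380) = 535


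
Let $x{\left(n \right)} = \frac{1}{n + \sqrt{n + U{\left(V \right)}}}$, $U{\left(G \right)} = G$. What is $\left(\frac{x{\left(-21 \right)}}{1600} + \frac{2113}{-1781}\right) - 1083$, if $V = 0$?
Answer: $- \frac{67968948981}{62691200} - \frac{i \sqrt{21}}{739200} \approx -1084.2 - 6.1994 \cdot 10^{-6} i$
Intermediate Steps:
$x{\left(n \right)} = \frac{1}{n + \sqrt{n}}$ ($x{\left(n \right)} = \frac{1}{n + \sqrt{n + 0}} = \frac{1}{n + \sqrt{n}}$)
$\left(\frac{x{\left(-21 \right)}}{1600} + \frac{2113}{-1781}\right) - 1083 = \left(\frac{1}{\left(-21 + \sqrt{-21}\right) 1600} + \frac{2113}{-1781}\right) - 1083 = \left(\frac{1}{-21 + i \sqrt{21}} \cdot \frac{1}{1600} + 2113 \left(- \frac{1}{1781}\right)\right) - 1083 = \left(\frac{1}{1600 \left(-21 + i \sqrt{21}\right)} - \frac{2113}{1781}\right) - 1083 = \left(- \frac{2113}{1781} + \frac{1}{1600 \left(-21 + i \sqrt{21}\right)}\right) - 1083 = - \frac{1930936}{1781} + \frac{1}{1600 \left(-21 + i \sqrt{21}\right)}$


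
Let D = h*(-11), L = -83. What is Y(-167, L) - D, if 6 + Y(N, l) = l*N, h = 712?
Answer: 21687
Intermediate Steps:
Y(N, l) = -6 + N*l (Y(N, l) = -6 + l*N = -6 + N*l)
D = -7832 (D = 712*(-11) = -7832)
Y(-167, L) - D = (-6 - 167*(-83)) - 1*(-7832) = (-6 + 13861) + 7832 = 13855 + 7832 = 21687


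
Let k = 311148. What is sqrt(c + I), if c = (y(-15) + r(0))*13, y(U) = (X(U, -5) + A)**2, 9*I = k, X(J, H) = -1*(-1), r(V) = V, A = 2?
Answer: sqrt(34689) ≈ 186.25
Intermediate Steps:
X(J, H) = 1
I = 34572 (I = (1/9)*311148 = 34572)
y(U) = 9 (y(U) = (1 + 2)**2 = 3**2 = 9)
c = 117 (c = (9 + 0)*13 = 9*13 = 117)
sqrt(c + I) = sqrt(117 + 34572) = sqrt(34689)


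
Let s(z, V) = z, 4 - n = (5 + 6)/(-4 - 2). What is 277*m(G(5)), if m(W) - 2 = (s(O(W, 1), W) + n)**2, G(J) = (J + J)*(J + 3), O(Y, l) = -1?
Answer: 252901/36 ≈ 7025.0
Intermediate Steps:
n = 35/6 (n = 4 - (5 + 6)/(-4 - 2) = 4 - 11/(-6) = 4 - 11*(-1)/6 = 4 - 1*(-11/6) = 4 + 11/6 = 35/6 ≈ 5.8333)
G(J) = 2*J*(3 + J) (G(J) = (2*J)*(3 + J) = 2*J*(3 + J))
m(W) = 913/36 (m(W) = 2 + (-1 + 35/6)**2 = 2 + (29/6)**2 = 2 + 841/36 = 913/36)
277*m(G(5)) = 277*(913/36) = 252901/36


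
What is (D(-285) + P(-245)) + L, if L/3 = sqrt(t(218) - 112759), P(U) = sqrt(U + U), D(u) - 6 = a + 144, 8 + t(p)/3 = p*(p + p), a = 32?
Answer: 182 + 3*sqrt(172361) + 7*I*sqrt(10) ≈ 1427.5 + 22.136*I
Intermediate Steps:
t(p) = -24 + 6*p**2 (t(p) = -24 + 3*(p*(p + p)) = -24 + 3*(p*(2*p)) = -24 + 3*(2*p**2) = -24 + 6*p**2)
D(u) = 182 (D(u) = 6 + (32 + 144) = 6 + 176 = 182)
P(U) = sqrt(2)*sqrt(U) (P(U) = sqrt(2*U) = sqrt(2)*sqrt(U))
L = 3*sqrt(172361) (L = 3*sqrt((-24 + 6*218**2) - 112759) = 3*sqrt((-24 + 6*47524) - 112759) = 3*sqrt((-24 + 285144) - 112759) = 3*sqrt(285120 - 112759) = 3*sqrt(172361) ≈ 1245.5)
(D(-285) + P(-245)) + L = (182 + sqrt(2)*sqrt(-245)) + 3*sqrt(172361) = (182 + sqrt(2)*(7*I*sqrt(5))) + 3*sqrt(172361) = (182 + 7*I*sqrt(10)) + 3*sqrt(172361) = 182 + 3*sqrt(172361) + 7*I*sqrt(10)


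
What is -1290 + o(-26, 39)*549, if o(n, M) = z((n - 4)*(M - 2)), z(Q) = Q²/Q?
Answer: -610680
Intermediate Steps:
z(Q) = Q
o(n, M) = (-4 + n)*(-2 + M) (o(n, M) = (n - 4)*(M - 2) = (-4 + n)*(-2 + M))
-1290 + o(-26, 39)*549 = -1290 + (8 - 4*39 - 2*(-26) + 39*(-26))*549 = -1290 + (8 - 156 + 52 - 1014)*549 = -1290 - 1110*549 = -1290 - 609390 = -610680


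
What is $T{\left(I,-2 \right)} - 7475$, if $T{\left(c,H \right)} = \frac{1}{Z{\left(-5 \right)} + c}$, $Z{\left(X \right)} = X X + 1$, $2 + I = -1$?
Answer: $- \frac{171924}{23} \approx -7475.0$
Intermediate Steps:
$I = -3$ ($I = -2 - 1 = -3$)
$Z{\left(X \right)} = 1 + X^{2}$ ($Z{\left(X \right)} = X^{2} + 1 = 1 + X^{2}$)
$T{\left(c,H \right)} = \frac{1}{26 + c}$ ($T{\left(c,H \right)} = \frac{1}{\left(1 + \left(-5\right)^{2}\right) + c} = \frac{1}{\left(1 + 25\right) + c} = \frac{1}{26 + c}$)
$T{\left(I,-2 \right)} - 7475 = \frac{1}{26 - 3} - 7475 = \frac{1}{23} - 7475 = - \frac{171924}{23}$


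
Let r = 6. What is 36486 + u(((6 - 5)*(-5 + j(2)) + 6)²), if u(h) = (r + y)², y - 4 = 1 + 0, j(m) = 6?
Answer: 36607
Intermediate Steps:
y = 5 (y = 4 + (1 + 0) = 4 + 1 = 5)
u(h) = 121 (u(h) = (6 + 5)² = 11² = 121)
36486 + u(((6 - 5)*(-5 + j(2)) + 6)²) = 36486 + 121 = 36607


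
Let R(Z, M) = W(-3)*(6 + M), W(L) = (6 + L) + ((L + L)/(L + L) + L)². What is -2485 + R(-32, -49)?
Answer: -2786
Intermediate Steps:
W(L) = 6 + L + (1 + L)² (W(L) = (6 + L) + ((2*L)/((2*L)) + L)² = (6 + L) + ((2*L)*(1/(2*L)) + L)² = (6 + L) + (1 + L)² = 6 + L + (1 + L)²)
R(Z, M) = 42 + 7*M (R(Z, M) = (6 - 3 + (1 - 3)²)*(6 + M) = (6 - 3 + (-2)²)*(6 + M) = (6 - 3 + 4)*(6 + M) = 7*(6 + M) = 42 + 7*M)
-2485 + R(-32, -49) = -2485 + (42 + 7*(-49)) = -2485 + (42 - 343) = -2485 - 301 = -2786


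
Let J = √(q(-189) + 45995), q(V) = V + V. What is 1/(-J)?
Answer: -√377/4147 ≈ -0.0046821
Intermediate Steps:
q(V) = 2*V
J = 11*√377 (J = √(2*(-189) + 45995) = √(-378 + 45995) = √45617 = 11*√377 ≈ 213.58)
1/(-J) = 1/(-11*√377) = -√377/4147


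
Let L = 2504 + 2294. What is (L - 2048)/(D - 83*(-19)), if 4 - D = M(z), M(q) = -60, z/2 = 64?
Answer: 2750/1641 ≈ 1.6758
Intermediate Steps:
z = 128 (z = 2*64 = 128)
D = 64 (D = 4 - 1*(-60) = 4 + 60 = 64)
L = 4798
(L - 2048)/(D - 83*(-19)) = (4798 - 2048)/(64 - 83*(-19)) = 2750/(64 + 1577) = 2750/1641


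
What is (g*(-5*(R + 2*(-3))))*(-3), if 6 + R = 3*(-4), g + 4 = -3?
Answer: 2520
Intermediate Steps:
g = -7 (g = -4 - 3 = -7)
R = -18 (R = -6 + 3*(-4) = -6 - 12 = -18)
(g*(-5*(R + 2*(-3))))*(-3) = -(-35)*(-18 + 2*(-3))*(-3) = -(-35)*(-18 - 6)*(-3) = -(-35)*(-24)*(-3) = -7*120*(-3) = -840*(-3) = 2520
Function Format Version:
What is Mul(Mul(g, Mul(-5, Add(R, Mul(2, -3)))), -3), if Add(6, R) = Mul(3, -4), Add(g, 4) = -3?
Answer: 2520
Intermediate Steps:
g = -7 (g = Add(-4, -3) = -7)
R = -18 (R = Add(-6, Mul(3, -4)) = Add(-6, -12) = -18)
Mul(Mul(g, Mul(-5, Add(R, Mul(2, -3)))), -3) = Mul(Mul(-7, Mul(-5, Add(-18, Mul(2, -3)))), -3) = Mul(Mul(-7, Mul(-5, Add(-18, -6))), -3) = Mul(Mul(-7, Mul(-5, -24)), -3) = Mul(Mul(-7, 120), -3) = Mul(-840, -3) = 2520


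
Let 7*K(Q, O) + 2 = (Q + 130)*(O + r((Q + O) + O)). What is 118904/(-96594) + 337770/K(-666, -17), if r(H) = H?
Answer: 9134494571/1856102007 ≈ 4.9213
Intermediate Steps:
K(Q, O) = -2/7 + (130 + Q)*(Q + 3*O)/7 (K(Q, O) = -2/7 + ((Q + 130)*(O + ((Q + O) + O)))/7 = -2/7 + ((130 + Q)*(O + ((O + Q) + O)))/7 = -2/7 + ((130 + Q)*(O + (Q + 2*O)))/7 = -2/7 + ((130 + Q)*(Q + 3*O))/7 = -2/7 + (130 + Q)*(Q + 3*O)/7)
118904/(-96594) + 337770/K(-666, -17) = 118904/(-96594) + 337770/(-2/7 + (⅐)*(-666)² + (130/7)*(-666) + (390/7)*(-17) + (3/7)*(-17)*(-666)) = 118904*(-1/96594) + 337770/(-2/7 + (⅐)*443556 - 86580/7 - 6630/7 + 33966/7) = -59452/48297 + 337770/(-2/7 + 443556/7 - 86580/7 - 6630/7 + 33966/7) = -59452/48297 + 337770/(384310/7) = -59452/48297 + 337770*(7/384310) = -59452/48297 + 236439/38431 = 9134494571/1856102007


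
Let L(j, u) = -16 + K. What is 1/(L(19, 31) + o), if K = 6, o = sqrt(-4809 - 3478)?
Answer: -10/8387 - I*sqrt(8287)/8387 ≈ -0.0011923 - 0.010854*I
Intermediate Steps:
o = I*sqrt(8287) (o = sqrt(-8287) = I*sqrt(8287) ≈ 91.033*I)
L(j, u) = -10 (L(j, u) = -16 + 6 = -10)
1/(L(19, 31) + o) = 1/(-10 + I*sqrt(8287))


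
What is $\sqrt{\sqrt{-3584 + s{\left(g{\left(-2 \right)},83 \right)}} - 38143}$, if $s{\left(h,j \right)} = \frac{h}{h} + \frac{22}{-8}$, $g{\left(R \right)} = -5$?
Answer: $\frac{\sqrt{-152572 + 2 i \sqrt{14343}}}{2} \approx 0.1533 + 195.3 i$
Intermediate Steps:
$s{\left(h,j \right)} = - \frac{7}{4}$ ($s{\left(h,j \right)} = 1 + 22 \left(- \frac{1}{8}\right) = 1 - \frac{11}{4} = - \frac{7}{4}$)
$\sqrt{\sqrt{-3584 + s{\left(g{\left(-2 \right)},83 \right)}} - 38143} = \sqrt{\sqrt{-3584 - \frac{7}{4}} - 38143} = \sqrt{\sqrt{- \frac{14343}{4}} - 38143} = \sqrt{\frac{i \sqrt{14343}}{2} - 38143} = \sqrt{-38143 + \frac{i \sqrt{14343}}{2}}$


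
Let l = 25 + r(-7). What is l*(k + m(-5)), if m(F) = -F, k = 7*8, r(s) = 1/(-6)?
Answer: 9089/6 ≈ 1514.8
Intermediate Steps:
r(s) = -⅙
k = 56
l = 149/6 (l = 25 - ⅙ = 149/6 ≈ 24.833)
l*(k + m(-5)) = 149*(56 - 1*(-5))/6 = 149*(56 + 5)/6 = (149/6)*61 = 9089/6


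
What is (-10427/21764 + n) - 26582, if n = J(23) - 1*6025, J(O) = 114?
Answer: -707188079/21764 ≈ -32493.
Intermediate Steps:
n = -5911 (n = 114 - 1*6025 = 114 - 6025 = -5911)
(-10427/21764 + n) - 26582 = (-10427/21764 - 5911) - 26582 = -128657431/21764 - 26582 = -707188079/21764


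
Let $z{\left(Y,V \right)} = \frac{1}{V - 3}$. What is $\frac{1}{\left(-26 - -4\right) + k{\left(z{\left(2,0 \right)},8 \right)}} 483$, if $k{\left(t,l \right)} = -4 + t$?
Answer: $- \frac{1449}{79} \approx -18.342$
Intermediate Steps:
$z{\left(Y,V \right)} = \frac{1}{-3 + V}$
$\frac{1}{\left(-26 - -4\right) + k{\left(z{\left(2,0 \right)},8 \right)}} 483 = \frac{1}{\left(-26 - -4\right) - \left(4 - \frac{1}{-3 + 0}\right)} 483 = \frac{1}{\left(-26 + 4\right) - \left(4 - \frac{1}{-3}\right)} 483 = \frac{1}{-22 - \frac{13}{3}} \cdot 483 = \frac{1}{- \frac{79}{3}} \cdot 483 = \left(- \frac{3}{79}\right) 483 = - \frac{1449}{79}$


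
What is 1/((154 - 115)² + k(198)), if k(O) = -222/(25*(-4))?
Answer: 50/76161 ≈ 0.00065650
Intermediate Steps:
k(O) = 111/50 (k(O) = -222/(-100) = -222*(-1/100) = 111/50)
1/((154 - 115)² + k(198)) = 1/((154 - 115)² + 111/50) = 1/(39² + 111/50) = 1/(1521 + 111/50) = 1/(76161/50) = 50/76161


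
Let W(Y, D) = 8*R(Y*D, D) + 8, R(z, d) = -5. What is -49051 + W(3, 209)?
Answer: -49083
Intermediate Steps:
W(Y, D) = -32 (W(Y, D) = 8*(-5) + 8 = -40 + 8 = -32)
-49051 + W(3, 209) = -49051 - 32 = -49083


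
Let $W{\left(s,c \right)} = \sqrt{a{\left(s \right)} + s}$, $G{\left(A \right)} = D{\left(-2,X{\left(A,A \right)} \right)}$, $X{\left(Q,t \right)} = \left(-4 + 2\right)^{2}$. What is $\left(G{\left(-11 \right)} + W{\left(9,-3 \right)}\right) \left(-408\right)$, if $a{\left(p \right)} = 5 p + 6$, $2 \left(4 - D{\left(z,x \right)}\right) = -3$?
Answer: $-2244 - 816 \sqrt{15} \approx -5404.4$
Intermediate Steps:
$X{\left(Q,t \right)} = 4$ ($X{\left(Q,t \right)} = \left(-2\right)^{2} = 4$)
$D{\left(z,x \right)} = \frac{11}{2}$ ($D{\left(z,x \right)} = 4 - - \frac{3}{2} = 4 + \frac{3}{2} = \frac{11}{2}$)
$G{\left(A \right)} = \frac{11}{2}$
$a{\left(p \right)} = 6 + 5 p$
$W{\left(s,c \right)} = \sqrt{6 + 6 s}$ ($W{\left(s,c \right)} = \sqrt{\left(6 + 5 s\right) + s} = \sqrt{6 + 6 s}$)
$\left(G{\left(-11 \right)} + W{\left(9,-3 \right)}\right) \left(-408\right) = \left(\frac{11}{2} + \sqrt{6 + 6 \cdot 9}\right) \left(-408\right) = \left(\frac{11}{2} + \sqrt{6 + 54}\right) \left(-408\right) = \left(\frac{11}{2} + \sqrt{60}\right) \left(-408\right) = \left(\frac{11}{2} + 2 \sqrt{15}\right) \left(-408\right) = -2244 - 816 \sqrt{15}$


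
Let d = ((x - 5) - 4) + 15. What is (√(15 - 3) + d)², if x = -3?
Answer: 21 + 12*√3 ≈ 41.785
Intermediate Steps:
d = 3 (d = ((-3 - 5) - 4) + 15 = (-8 - 4) + 15 = -12 + 15 = 3)
(√(15 - 3) + d)² = (√(15 - 3) + 3)² = (√12 + 3)² = (2*√3 + 3)² = (3 + 2*√3)²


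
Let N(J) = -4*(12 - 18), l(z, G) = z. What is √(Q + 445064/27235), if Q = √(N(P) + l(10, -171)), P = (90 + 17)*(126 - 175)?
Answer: √(12121318040 + 741745225*√34)/27235 ≈ 4.7088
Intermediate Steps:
P = -5243 (P = 107*(-49) = -5243)
N(J) = 24 (N(J) = -4*(-6) = 24)
Q = √34 (Q = √(24 + 10) = √34 ≈ 5.8309)
√(Q + 445064/27235) = √(√34 + 445064/27235) = √(445064/27235 + √34)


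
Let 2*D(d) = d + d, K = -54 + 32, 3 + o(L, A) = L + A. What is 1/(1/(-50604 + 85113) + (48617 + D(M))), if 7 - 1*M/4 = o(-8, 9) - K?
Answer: 34509/1675929586 ≈ 2.0591e-5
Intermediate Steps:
o(L, A) = -3 + A + L (o(L, A) = -3 + (L + A) = -3 + (A + L) = -3 + A + L)
K = -22
M = -52 (M = 28 - 4*((-3 + 9 - 8) - 1*(-22)) = 28 - 4*(-2 + 22) = 28 - 4*20 = 28 - 80 = -52)
D(d) = d (D(d) = (d + d)/2 = (2*d)/2 = d)
1/(1/(-50604 + 85113) + (48617 + D(M))) = 1/(1/(-50604 + 85113) + (48617 - 52)) = 1/(1/34509 + 48565) = 1/(1675929586/34509) = 34509/1675929586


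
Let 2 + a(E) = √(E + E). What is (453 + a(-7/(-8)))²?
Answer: (902 + √7)²/4 ≈ 2.0460e+5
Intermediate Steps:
a(E) = -2 + √2*√E (a(E) = -2 + √(E + E) = -2 + √(2*E) = -2 + √2*√E)
(453 + a(-7/(-8)))² = (453 + (-2 + √2*√(-7/(-8))))² = (453 + (-2 + √2*√(-7*(-⅛))))² = (453 + (-2 + √2*√(7/8)))² = (453 + (-2 + √2*(√14/4)))² = (453 + (-2 + √7/2))² = (451 + √7/2)²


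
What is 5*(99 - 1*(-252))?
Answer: 1755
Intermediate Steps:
5*(99 - 1*(-252)) = 5*(99 + 252) = 5*351 = 1755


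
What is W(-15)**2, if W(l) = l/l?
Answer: 1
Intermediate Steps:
W(l) = 1
W(-15)**2 = 1**2 = 1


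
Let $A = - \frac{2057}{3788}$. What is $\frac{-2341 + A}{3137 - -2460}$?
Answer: $- \frac{8869765}{21201436} \approx -0.41836$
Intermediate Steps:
$A = - \frac{2057}{3788}$ ($A = \left(-2057\right) \frac{1}{3788} = - \frac{2057}{3788} \approx -0.54303$)
$\frac{-2341 + A}{3137 - -2460} = \frac{-2341 - \frac{2057}{3788}}{3137 - -2460} = - \frac{8869765}{3788 \left(3137 + 2460\right)} = - \frac{8869765}{3788 \cdot 5597} = \left(- \frac{8869765}{3788}\right) \frac{1}{5597} = - \frac{8869765}{21201436}$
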